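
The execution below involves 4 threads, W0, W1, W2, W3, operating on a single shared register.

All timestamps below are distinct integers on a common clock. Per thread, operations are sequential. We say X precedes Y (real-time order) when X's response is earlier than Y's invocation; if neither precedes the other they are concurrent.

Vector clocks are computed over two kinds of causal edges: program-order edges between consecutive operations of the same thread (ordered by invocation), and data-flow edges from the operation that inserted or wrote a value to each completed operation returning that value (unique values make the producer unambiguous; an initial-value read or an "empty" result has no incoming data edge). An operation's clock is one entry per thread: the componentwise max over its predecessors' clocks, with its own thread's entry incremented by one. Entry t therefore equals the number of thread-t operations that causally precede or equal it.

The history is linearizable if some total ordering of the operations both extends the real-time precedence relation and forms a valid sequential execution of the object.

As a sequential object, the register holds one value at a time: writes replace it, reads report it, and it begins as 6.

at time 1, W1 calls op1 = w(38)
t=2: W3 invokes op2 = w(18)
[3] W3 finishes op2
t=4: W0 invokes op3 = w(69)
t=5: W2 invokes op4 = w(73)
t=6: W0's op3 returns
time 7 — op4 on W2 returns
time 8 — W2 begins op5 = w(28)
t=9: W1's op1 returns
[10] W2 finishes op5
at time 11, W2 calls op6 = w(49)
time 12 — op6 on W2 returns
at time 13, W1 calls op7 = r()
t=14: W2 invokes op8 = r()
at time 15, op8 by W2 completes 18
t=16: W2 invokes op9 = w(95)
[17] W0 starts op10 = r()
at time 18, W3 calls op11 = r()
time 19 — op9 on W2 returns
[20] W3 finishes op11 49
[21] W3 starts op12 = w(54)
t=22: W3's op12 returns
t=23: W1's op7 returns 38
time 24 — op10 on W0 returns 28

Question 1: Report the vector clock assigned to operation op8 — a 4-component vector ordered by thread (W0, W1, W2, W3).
Answer: (0, 0, 4, 1)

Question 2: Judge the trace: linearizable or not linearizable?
not linearizable

prefix check: 1..14 passes, 1..15 fails once op8's time-15 response joins
7 completed operations, 10 real-time-consistent orders — every register replay fails
including or dropping the 1 pending operation (op7) in any combination fails
for example op1, op2, op3, op4, op5, op6, op8 (pending dropped) fails at step 7: op8 r() → 18 is not legal there
for example op1, op2, op4, op3, op5, op6, op8 (pending dropped) fails at step 7: op8 r() → 18 is not legal there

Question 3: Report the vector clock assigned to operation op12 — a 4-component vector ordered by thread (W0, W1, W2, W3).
Answer: (0, 0, 3, 3)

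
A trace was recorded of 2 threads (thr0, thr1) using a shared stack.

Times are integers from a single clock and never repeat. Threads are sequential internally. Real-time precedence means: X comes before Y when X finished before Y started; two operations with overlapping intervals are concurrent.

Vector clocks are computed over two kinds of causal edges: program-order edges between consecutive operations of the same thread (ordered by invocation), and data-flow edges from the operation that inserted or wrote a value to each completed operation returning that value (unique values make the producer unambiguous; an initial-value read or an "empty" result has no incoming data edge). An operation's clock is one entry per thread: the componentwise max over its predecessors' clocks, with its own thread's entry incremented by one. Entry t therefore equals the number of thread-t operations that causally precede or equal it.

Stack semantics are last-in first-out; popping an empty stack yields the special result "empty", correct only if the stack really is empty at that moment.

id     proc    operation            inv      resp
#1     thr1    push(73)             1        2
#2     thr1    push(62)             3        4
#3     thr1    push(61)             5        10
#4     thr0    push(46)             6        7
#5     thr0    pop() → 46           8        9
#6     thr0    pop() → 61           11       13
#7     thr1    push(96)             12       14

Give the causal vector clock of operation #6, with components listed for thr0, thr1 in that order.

(3, 3)

root op #1, invoked 1: fresh clock plus thr1's own tick → (0, 1)
root op #4, invoked 6: fresh clock plus thr0's own tick → (1, 0)
merge at #2 (invoked 3): VC(#1)=(0, 1), own-thread bump on thr1 → (0, 2)
merge at #5 (invoked 8): VC(#4)=(1, 0), own-thread bump on thr0 → (2, 0)
merge at #3 (invoked 5): VC(#2)=(0, 2), own-thread bump on thr1 → (0, 3)
merge at #7 (invoked 12): VC(#3)=(0, 3), own-thread bump on thr1 → (0, 4)
merge at #6 (invoked 11): VC(#3)=(0, 3), VC(#5)=(2, 0), own-thread bump on thr0 → (3, 3)
target: VC(#6) = (3, 3)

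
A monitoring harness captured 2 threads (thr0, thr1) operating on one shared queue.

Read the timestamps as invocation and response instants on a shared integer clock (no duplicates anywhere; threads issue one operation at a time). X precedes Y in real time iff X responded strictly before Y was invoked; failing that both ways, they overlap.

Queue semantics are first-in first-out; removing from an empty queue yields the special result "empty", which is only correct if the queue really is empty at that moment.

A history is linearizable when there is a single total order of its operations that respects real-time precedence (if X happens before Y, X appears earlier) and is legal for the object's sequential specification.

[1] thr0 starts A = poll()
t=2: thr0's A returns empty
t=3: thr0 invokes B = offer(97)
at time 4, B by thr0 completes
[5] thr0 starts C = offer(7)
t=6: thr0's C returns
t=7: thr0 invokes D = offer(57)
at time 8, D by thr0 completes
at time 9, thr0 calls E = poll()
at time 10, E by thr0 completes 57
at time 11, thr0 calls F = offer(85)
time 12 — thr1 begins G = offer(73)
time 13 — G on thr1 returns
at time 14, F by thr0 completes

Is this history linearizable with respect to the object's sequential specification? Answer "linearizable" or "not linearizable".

not linearizable

cut after 9 events: linearizable; cut after 10 events (E responds, time 10): not linearizable
exhaustive check: the 5 completed queue ops admit one real-time order; illegal
for example A, B, C, D, E fails at step 5: E poll() → 57 is not legal there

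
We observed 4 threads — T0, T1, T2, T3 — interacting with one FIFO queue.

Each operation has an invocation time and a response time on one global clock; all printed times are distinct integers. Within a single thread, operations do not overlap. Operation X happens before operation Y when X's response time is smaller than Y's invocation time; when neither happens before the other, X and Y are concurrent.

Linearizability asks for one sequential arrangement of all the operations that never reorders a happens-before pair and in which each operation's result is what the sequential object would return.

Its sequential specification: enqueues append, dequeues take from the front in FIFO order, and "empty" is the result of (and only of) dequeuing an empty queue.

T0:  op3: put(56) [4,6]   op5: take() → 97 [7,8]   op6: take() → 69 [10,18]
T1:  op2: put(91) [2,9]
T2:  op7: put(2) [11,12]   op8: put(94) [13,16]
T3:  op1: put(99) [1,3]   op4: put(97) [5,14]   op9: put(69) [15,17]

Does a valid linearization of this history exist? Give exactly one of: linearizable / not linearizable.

not linearizable

through event 7 a valid linearization exists; event 8 (op5 responding at time 8) ends that
the completed operations (3 total) allow one real-time order; the FIFO queue replay rejects it
including or dropping the 2 pending operations (op2, op4) in any combination fails
for example op1, op3, op5 (pending dropped) fails at step 3: op5 take() → 97 is not legal there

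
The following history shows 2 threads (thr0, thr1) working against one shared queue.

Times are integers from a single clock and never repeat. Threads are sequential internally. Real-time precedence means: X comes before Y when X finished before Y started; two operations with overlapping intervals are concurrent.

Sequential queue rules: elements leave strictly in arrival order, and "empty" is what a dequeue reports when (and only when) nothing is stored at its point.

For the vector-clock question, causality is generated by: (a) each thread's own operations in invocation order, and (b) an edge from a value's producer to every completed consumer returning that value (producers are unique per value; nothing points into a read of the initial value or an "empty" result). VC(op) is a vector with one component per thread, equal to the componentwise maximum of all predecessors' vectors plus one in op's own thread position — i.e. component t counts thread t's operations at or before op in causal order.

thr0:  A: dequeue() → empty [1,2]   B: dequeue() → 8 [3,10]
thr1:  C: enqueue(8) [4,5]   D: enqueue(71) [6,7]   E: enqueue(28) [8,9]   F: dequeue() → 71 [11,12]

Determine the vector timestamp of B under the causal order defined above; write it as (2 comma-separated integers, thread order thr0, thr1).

VC(C, invoked at 4): no causal predecessors; +1 on thr1 → (0, 1)
VC(A, invoked at 1): no causal predecessors; +1 on thr0 → (1, 0)
D (invocation 6): componentwise max over VC(C)=(0, 1), +1 at thr1, giving (0, 2)
E (invocation 8): componentwise max over VC(D)=(0, 2), +1 at thr1, giving (0, 3)
B (invocation 3): componentwise max over VC(A)=(1, 0), VC(C)=(0, 1), +1 at thr0, giving (2, 1)
F (invocation 11): componentwise max over VC(D)=(0, 2), VC(E)=(0, 3), +1 at thr1, giving (0, 4)
target: VC(B) = (2, 1)

(2, 1)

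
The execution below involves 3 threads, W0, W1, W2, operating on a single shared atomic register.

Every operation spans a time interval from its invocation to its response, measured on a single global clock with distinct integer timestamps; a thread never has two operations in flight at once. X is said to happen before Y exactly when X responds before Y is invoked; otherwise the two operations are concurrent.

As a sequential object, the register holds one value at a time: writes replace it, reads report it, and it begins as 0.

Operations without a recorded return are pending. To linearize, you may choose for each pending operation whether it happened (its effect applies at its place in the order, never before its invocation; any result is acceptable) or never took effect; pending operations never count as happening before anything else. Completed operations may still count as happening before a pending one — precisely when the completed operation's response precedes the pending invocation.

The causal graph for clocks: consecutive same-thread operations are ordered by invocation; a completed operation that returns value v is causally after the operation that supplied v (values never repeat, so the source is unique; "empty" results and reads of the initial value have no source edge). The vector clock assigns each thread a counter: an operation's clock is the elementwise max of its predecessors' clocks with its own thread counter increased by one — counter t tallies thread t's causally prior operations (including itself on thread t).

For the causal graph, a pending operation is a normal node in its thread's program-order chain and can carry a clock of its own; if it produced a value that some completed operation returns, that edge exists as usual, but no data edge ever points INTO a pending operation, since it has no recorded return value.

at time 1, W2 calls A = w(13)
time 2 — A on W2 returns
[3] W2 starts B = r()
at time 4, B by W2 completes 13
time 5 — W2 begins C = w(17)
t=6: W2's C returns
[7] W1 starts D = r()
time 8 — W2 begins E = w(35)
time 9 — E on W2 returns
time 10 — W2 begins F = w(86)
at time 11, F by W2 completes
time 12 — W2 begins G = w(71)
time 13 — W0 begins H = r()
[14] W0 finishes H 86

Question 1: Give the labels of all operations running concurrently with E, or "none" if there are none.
E spans [8,9]: anything still running between times 8 and 9 counts as concurrent
A [1,2]: before
B [3,4]: before
C [5,6]: before
D [7,…): concurrent
F [10,11]: after
G [12,…): after
H [13,14]: after

D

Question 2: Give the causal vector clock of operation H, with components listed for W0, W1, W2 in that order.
root op A, invoked 1: fresh clock plus W2's own tick → (0, 0, 1)
root op D, invoked 7: fresh clock plus W1's own tick → (0, 1, 0)
B, invoked 3, takes VC(A)=(0, 0, 1) under max, adds 1 for W2 → (0, 0, 2)
C, invoked 5, takes VC(B)=(0, 0, 2) under max, adds 1 for W2 → (0, 0, 3)
E, invoked 8, takes VC(C)=(0, 0, 3) under max, adds 1 for W2 → (0, 0, 4)
F, invoked 10, takes VC(E)=(0, 0, 4) under max, adds 1 for W2 → (0, 0, 5)
G, invoked 12, takes VC(F)=(0, 0, 5) under max, adds 1 for W2 → (0, 0, 6)
H, invoked 13, takes VC(F)=(0, 0, 5) under max, adds 1 for W0 → (1, 0, 5)
target: VC(H) = (1, 0, 5)

(1, 0, 5)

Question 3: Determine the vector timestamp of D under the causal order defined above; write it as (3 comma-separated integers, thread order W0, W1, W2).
A, invoked 1, has no incoming edges; only W2's bump applies → (0, 0, 1)
D, invoked 7, has no incoming edges; only W1's bump applies → (0, 1, 0)
merge at B (invoked 3): VC(A)=(0, 0, 1), own-thread bump on W2 → (0, 0, 2)
merge at C (invoked 5): VC(B)=(0, 0, 2), own-thread bump on W2 → (0, 0, 3)
merge at E (invoked 8): VC(C)=(0, 0, 3), own-thread bump on W2 → (0, 0, 4)
merge at F (invoked 10): VC(E)=(0, 0, 4), own-thread bump on W2 → (0, 0, 5)
merge at G (invoked 12): VC(F)=(0, 0, 5), own-thread bump on W2 → (0, 0, 6)
merge at H (invoked 13): VC(F)=(0, 0, 5), own-thread bump on W0 → (1, 0, 5)
target: VC(D) = (0, 1, 0)

(0, 1, 0)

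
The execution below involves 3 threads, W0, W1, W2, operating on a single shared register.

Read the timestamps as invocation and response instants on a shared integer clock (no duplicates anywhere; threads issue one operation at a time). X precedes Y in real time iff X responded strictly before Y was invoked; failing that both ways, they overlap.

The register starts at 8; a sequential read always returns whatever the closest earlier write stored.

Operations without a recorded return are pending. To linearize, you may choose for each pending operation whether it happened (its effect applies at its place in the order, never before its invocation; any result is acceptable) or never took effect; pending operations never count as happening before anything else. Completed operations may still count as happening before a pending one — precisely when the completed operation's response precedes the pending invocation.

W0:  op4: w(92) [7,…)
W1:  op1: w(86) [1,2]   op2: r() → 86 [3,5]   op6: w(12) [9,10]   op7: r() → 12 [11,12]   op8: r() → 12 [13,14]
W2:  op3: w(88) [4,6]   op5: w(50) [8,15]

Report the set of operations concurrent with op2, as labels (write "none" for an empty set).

op2 spans [3,5]; an op avoiding the whole window 3..5 is ordered, any other is concurrent
op1 [1,2]: before
op3 [4,6]: concurrent
op4 [7,…): after
op5 [8,15]: after
op6 [9,10]: after
op7 [11,12]: after
op8 [13,14]: after

op3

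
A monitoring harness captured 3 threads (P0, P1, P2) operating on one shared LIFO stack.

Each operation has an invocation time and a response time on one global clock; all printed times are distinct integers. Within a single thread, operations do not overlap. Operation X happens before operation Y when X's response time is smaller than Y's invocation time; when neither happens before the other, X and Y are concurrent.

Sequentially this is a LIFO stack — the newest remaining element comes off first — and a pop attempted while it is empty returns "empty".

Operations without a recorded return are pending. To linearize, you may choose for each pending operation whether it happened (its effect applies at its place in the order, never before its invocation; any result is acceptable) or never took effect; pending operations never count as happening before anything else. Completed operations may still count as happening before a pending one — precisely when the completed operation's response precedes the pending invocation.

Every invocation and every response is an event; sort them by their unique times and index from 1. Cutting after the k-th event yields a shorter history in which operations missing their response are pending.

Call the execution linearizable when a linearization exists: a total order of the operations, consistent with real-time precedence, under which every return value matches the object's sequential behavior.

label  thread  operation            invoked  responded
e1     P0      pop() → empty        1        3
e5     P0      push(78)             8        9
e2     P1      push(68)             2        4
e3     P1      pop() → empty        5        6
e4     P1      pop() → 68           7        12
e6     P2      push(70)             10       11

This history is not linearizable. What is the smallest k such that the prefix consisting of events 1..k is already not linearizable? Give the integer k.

6

events 1..5 are linearizable; a witness order is e1, e2:
step 1: e1 pop() → empty — stack <>
step 2: e2 push(68) — stack <68>
once event 6 joins (e3's response, time 6), exhaustive search finds no witness
sample order e1, e2, e3 stalls at step 3 — e3 pop() → empty has no legal effect
sample order e2, e1, e3 stalls at step 2 — e1 pop() → empty has no legal effect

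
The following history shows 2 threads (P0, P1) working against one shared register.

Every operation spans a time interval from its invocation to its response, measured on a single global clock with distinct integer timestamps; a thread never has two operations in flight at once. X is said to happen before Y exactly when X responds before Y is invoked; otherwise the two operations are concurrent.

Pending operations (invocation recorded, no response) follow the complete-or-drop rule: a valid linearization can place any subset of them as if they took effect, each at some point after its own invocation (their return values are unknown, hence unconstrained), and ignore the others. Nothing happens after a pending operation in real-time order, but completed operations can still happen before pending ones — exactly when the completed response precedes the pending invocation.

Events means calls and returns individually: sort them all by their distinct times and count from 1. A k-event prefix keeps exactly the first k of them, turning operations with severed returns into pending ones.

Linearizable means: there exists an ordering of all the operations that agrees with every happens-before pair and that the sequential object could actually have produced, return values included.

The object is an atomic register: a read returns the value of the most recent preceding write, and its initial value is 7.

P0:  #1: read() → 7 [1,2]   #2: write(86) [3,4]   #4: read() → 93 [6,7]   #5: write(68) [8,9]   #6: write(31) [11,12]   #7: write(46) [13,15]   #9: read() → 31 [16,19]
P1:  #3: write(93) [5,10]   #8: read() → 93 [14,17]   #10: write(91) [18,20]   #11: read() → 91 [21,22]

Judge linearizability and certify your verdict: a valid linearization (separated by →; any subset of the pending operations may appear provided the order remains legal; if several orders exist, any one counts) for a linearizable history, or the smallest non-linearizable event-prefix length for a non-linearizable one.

already the first 17 events (up to #8's response at time 17) admit no linearization; the first 16 still do
6 orders of the 8 completed register ops respect real time; none is legal
every completion of the 1 pending operation (#9) was checked; none linearizes
sample order #1, #2, #3, #4, #5, #6, #7, #8 (pending dropped) stalls at step 8 — #8 read() → 93 has no legal effect
sample order #1, #2, #3, #4, #5, #6, #8, #7 (pending dropped) stalls at step 7 — #8 read() → 93 has no legal effect

not linearizable — minimal violating prefix: 17 events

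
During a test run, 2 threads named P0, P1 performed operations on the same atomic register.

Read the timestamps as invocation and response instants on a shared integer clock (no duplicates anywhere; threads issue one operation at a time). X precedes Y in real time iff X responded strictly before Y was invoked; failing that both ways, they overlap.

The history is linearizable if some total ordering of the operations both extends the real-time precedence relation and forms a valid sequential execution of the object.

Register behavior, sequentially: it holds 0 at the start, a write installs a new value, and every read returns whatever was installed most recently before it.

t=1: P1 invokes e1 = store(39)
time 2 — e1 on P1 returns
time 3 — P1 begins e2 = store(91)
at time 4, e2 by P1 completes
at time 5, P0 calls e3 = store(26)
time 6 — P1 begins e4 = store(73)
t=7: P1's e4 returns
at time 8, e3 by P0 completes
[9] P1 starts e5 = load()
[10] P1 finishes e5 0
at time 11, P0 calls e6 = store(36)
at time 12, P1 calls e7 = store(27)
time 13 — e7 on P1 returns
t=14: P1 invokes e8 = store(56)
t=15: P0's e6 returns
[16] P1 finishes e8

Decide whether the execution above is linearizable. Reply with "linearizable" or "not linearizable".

through event 9 a valid linearization exists; event 10 (e5 responding at time 10) ends that
no legal order exists: 2 real-time-consistent candidates over 5 completed atomic register operations, all rejected
e.g. e1, e2, e3, e4, e5: illegal at step 5, since e5 load() → 0 cannot apply there
e.g. e1, e2, e4, e3, e5: illegal at step 5, since e5 load() → 0 cannot apply there

not linearizable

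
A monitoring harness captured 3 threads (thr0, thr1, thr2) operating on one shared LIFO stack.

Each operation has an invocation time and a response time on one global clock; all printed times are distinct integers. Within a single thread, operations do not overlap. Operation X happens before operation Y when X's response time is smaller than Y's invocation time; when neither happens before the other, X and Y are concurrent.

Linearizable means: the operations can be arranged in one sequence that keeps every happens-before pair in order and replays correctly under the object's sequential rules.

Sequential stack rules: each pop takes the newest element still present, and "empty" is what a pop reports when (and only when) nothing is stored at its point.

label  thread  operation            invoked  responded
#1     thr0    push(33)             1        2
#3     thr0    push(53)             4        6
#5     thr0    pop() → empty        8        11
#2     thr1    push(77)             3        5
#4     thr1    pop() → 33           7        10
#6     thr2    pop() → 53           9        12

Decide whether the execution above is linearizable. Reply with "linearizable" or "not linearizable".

already the first 11 events (up to #5's response at time 11) admit no linearization; the first 10 still do
5 completed operations, 4 real-time-consistent orders — every LIFO stack replay fails
no escape via the 1 pending operation (#6): every completion choice fails
one such order, #1, #2, #3, #4, #5 (pending dropped), breaks at step 4 where #4 pop() → 33 is illegal
one such order, #1, #2, #3, #5, #4 (pending dropped), breaks at step 4 where #5 pop() → empty is illegal

not linearizable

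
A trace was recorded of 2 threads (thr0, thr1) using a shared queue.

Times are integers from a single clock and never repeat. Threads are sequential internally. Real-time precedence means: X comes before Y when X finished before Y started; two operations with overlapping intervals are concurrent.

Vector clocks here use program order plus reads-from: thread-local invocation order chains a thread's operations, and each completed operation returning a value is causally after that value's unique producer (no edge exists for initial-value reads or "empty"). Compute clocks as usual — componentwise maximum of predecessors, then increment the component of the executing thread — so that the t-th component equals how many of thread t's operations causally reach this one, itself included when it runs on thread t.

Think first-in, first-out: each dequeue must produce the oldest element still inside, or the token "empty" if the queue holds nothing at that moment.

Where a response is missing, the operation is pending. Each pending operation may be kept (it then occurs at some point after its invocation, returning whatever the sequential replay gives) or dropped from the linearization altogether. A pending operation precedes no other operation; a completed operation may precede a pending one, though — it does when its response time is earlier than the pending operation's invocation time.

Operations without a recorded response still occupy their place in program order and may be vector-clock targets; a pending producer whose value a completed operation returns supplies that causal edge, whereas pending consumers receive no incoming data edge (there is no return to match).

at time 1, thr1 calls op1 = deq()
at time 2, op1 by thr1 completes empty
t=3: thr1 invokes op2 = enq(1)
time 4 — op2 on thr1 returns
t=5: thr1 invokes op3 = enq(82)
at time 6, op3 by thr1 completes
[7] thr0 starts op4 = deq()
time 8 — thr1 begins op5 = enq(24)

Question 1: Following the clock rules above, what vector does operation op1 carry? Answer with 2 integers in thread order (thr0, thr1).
(0, 1)

op1 (invocation 1): nothing precedes it; thr1's component alone gives (0, 1)
op4 (invocation 7): nothing precedes it; thr0's component alone gives (1, 0)
invoked at 3, op2 merges VC(op1)=(0, 1) and bumps thr1's slot → (0, 2)
invoked at 5, op3 merges VC(op2)=(0, 2) and bumps thr1's slot → (0, 3)
invoked at 8, op5 merges VC(op3)=(0, 3) and bumps thr1's slot → (0, 4)
target: VC(op1) = (0, 1)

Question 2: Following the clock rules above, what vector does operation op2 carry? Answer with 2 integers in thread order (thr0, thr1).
(0, 2)

root op op1, invoked 1: fresh clock plus thr1's own tick → (0, 1)
root op op4, invoked 7: fresh clock plus thr0's own tick → (1, 0)
VC(op2, invoked at 3): max of VC(op1)=(0, 1), then +1 on thread thr1 → (0, 2)
VC(op3, invoked at 5): max of VC(op2)=(0, 2), then +1 on thread thr1 → (0, 3)
VC(op5, invoked at 8): max of VC(op3)=(0, 3), then +1 on thread thr1 → (0, 4)
target: VC(op2) = (0, 2)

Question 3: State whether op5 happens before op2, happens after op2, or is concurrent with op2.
after

op5 spans [8,…), op2 spans [3,4]
resp(op2)=4 < inv(op5)=8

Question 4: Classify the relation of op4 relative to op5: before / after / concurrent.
concurrent

op4 spans [7,…), op5 spans [8,…)
the intervals overlap in both directions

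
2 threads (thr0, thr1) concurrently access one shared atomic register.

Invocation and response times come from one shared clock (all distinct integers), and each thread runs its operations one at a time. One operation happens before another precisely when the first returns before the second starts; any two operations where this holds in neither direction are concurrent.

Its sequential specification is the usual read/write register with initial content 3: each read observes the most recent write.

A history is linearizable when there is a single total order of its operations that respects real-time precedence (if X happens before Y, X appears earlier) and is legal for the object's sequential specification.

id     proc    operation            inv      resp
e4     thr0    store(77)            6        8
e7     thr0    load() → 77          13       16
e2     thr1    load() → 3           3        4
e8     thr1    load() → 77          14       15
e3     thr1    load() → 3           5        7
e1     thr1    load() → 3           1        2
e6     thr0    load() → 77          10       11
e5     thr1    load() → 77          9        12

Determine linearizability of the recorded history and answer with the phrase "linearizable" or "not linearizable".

linearizable

witness order: e1, e2, e3, e4, e5, e6, e7, e8
after step 1 (e1 load() → 3): value 3
after step 2 (e2 load() → 3): value 3
after step 3 (e3 load() → 3): value 3
after step 4 (e4 store(77)): value 77
after step 5 (e5 load() → 77): value 77
after step 6 (e6 load() → 77): value 77
after step 7 (e7 load() → 77): value 77
after step 8 (e8 load() → 77): value 77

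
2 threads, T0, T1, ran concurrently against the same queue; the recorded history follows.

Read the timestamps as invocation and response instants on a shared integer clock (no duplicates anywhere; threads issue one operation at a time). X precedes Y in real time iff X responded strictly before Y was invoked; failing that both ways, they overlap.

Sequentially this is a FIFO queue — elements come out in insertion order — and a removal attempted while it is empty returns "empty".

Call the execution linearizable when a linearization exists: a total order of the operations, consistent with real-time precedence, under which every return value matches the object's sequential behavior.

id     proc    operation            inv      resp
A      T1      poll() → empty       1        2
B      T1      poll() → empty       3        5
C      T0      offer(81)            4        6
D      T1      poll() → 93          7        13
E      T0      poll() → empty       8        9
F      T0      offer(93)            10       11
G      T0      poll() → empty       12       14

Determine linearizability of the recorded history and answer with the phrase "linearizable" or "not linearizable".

not linearizable

events 1..12 are fine; event 13 — the response of D at time 13 — makes the prefix non-linearizable
no legal order exists: 6 real-time-consistent candidates over 6 completed queue operations, all rejected
completion choices over the 1 pending operation (G) were checked; none helps
e.g. A, B, C, D, E, F (pending dropped): illegal at step 4, since D poll() → 93 cannot apply there
e.g. A, B, C, E, D, F (pending dropped): illegal at step 4, since E poll() → empty cannot apply there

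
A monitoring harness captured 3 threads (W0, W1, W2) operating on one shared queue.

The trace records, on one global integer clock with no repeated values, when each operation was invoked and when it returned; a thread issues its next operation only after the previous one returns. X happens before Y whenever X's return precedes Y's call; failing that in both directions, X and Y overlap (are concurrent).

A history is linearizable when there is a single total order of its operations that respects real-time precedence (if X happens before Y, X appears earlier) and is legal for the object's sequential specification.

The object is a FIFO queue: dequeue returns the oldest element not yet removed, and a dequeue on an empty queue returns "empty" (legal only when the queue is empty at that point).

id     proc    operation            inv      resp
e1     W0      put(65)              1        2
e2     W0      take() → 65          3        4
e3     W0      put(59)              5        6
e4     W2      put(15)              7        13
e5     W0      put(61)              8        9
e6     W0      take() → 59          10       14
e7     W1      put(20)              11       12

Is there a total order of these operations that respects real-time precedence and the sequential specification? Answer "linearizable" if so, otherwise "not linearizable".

linearizable

a witness: e1, e2, e3, e4, e5, e6, e7
step 1: e1 put(65) — queue <65>
step 2: e2 take() → 65 — queue <>
step 3: e3 put(59) — queue <59>
step 4: e4 put(15) — queue <59,15>
step 5: e5 put(61) — queue <59,15,61>
step 6: e6 take() → 59 — queue <15,61>
step 7: e7 put(20) — queue <15,61,20>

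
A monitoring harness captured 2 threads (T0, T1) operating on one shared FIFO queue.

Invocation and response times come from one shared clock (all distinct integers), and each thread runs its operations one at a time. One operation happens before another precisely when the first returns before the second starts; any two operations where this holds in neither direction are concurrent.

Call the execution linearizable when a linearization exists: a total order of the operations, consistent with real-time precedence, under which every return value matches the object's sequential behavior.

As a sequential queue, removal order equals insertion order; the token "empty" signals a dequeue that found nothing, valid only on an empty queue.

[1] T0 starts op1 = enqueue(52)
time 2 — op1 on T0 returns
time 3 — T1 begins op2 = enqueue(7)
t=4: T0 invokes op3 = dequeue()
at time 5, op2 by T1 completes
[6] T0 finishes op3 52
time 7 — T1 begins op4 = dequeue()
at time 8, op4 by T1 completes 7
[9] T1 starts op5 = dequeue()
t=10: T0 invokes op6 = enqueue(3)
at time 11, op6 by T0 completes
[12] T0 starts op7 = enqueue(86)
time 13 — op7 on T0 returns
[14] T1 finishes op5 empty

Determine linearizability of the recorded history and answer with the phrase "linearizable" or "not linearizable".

linearizable

witness order: op1, op2, op3, op4, op5, op6, op7
after step 1 (op1 enqueue(52)): queue <52>
after step 2 (op2 enqueue(7)): queue <52,7>
after step 3 (op3 dequeue() → 52): queue <7>
after step 4 (op4 dequeue() → 7): queue <>
after step 5 (op5 dequeue() → empty): queue <>
after step 6 (op6 enqueue(3)): queue <3>
after step 7 (op7 enqueue(86)): queue <3,86>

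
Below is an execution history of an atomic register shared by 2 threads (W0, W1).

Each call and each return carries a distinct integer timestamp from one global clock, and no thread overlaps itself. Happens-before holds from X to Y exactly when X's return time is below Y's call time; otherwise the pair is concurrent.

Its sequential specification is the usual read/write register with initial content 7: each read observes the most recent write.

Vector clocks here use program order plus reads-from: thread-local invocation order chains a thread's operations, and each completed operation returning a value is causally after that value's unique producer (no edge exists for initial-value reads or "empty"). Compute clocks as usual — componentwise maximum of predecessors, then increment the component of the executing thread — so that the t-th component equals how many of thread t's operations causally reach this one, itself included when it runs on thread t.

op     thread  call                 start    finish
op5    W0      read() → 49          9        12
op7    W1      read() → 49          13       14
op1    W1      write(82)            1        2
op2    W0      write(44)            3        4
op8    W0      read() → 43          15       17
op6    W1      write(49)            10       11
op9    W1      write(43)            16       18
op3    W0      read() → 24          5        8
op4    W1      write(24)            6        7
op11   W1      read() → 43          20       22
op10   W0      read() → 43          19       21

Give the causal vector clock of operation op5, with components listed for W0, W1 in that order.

(3, 3)

root op op1, invoked 1: fresh clock plus W1's own tick → (0, 1)
root op op2, invoked 3: fresh clock plus W0's own tick → (1, 0)
from VC(op1)=(0, 1), op4 (invoked 6) maxes components and bumps W1 → (0, 2)
from VC(op4)=(0, 2), op6 (invoked 10) maxes components and bumps W1 → (0, 3)
from VC(op6)=(0, 3), op7 (invoked 13) maxes components and bumps W1 → (0, 4)
from VC(op2)=(1, 0), VC(op4)=(0, 2), op3 (invoked 5) maxes components and bumps W0 → (2, 2)
from VC(op7)=(0, 4), op9 (invoked 16) maxes components and bumps W1 → (0, 5)
from VC(op9)=(0, 5), op11 (invoked 20) maxes components and bumps W1 → (0, 6)
from VC(op3)=(2, 2), VC(op6)=(0, 3), op5 (invoked 9) maxes components and bumps W0 → (3, 3)
from VC(op5)=(3, 3), VC(op9)=(0, 5), op8 (invoked 15) maxes components and bumps W0 → (4, 5)
from VC(op8)=(4, 5), VC(op9)=(0, 5), op10 (invoked 19) maxes components and bumps W0 → (5, 5)
target: VC(op5) = (3, 3)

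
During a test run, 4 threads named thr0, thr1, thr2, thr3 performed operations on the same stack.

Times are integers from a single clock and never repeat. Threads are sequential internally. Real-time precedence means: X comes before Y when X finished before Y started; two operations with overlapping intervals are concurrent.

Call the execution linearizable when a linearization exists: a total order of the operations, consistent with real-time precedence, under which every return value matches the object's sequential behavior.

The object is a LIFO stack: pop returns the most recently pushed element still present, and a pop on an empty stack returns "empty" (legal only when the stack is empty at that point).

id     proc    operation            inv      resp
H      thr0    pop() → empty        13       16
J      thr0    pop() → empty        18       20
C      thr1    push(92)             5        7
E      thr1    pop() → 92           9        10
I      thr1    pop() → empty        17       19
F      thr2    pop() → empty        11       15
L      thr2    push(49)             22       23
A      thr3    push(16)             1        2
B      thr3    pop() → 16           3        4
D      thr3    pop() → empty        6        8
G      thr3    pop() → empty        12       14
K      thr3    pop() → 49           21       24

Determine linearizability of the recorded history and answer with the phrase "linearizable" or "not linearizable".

one valid linearization: A, B, D, C, E, F, G, H, I, J, L, K
step 1: A push(16) — stack <16>
step 2: B pop() → 16 — stack <>
step 3: D pop() → empty — stack <>
step 4: C push(92) — stack <92>
step 5: E pop() → 92 — stack <>
step 6: F pop() → empty — stack <>
step 7: G pop() → empty — stack <>
step 8: H pop() → empty — stack <>
step 9: I pop() → empty — stack <>
step 10: J pop() → empty — stack <>
step 11: L push(49) — stack <49>
step 12: K pop() → 49 — stack <>

linearizable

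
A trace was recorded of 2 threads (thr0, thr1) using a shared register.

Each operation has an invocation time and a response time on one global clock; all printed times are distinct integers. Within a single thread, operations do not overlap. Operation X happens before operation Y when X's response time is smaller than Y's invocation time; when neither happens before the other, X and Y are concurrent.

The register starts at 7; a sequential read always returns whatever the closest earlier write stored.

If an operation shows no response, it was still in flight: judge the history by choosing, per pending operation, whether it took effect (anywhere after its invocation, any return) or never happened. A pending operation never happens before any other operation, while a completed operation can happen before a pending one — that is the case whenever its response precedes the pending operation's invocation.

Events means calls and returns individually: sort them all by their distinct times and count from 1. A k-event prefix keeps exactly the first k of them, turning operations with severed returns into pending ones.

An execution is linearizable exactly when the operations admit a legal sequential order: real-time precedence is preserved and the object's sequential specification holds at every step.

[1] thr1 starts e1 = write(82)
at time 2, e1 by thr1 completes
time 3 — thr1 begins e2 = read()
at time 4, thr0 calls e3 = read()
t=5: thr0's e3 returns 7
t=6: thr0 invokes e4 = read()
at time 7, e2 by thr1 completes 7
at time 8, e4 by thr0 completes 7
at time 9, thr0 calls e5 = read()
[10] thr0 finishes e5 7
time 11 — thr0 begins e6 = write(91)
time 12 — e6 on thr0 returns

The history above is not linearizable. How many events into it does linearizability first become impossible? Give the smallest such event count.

5

events 1..4 are linearizable; a witness order is e1:
1. e1 write(82), leaving value 82
with event 5 included (e3 responding at time 5), all real-time-consistent orders fail
including or dropping the 1 pending operation (e2) in any combination fails
for example e1, e3 (pending dropped) fails at step 2: e3 read() → 7 is not legal there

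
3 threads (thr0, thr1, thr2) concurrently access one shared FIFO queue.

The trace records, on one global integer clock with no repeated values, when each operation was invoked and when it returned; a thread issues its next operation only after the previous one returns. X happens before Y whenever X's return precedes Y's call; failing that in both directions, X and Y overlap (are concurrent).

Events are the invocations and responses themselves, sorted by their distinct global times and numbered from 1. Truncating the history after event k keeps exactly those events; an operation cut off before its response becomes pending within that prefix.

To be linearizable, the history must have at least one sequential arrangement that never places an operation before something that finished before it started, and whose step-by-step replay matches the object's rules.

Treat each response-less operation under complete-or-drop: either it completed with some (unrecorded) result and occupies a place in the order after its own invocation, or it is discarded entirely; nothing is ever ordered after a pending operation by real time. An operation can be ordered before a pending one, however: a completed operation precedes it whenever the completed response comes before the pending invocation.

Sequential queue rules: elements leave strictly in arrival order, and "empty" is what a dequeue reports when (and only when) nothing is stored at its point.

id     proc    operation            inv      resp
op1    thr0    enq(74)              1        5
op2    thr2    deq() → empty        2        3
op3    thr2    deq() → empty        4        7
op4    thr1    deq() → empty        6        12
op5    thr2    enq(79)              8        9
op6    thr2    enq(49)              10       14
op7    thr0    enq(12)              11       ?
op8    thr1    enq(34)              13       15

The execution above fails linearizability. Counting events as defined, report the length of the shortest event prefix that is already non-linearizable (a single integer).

one valid order for events 1..11 is op2, op1, op4, op3, op5:
step 1: op2 deq() → empty — queue <>
step 2: op1 enq(74) — queue <74>
step 3: op4 deq() (pending, included) — queue <>
step 4: op3 deq() → empty — queue <>
step 5: op5 enq(79) — queue <79>
event 12 — op4's response, time 12 — after it, nothing linearizes
including or dropping the 2 pending operations (op6, op7) in any combination fails
e.g. op1, op2, op3, op4, op5 (pending dropped): illegal at step 2, since op2 deq() → empty cannot apply there
e.g. op1, op2, op3, op5, op4 (pending dropped): illegal at step 2, since op2 deq() → empty cannot apply there

12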